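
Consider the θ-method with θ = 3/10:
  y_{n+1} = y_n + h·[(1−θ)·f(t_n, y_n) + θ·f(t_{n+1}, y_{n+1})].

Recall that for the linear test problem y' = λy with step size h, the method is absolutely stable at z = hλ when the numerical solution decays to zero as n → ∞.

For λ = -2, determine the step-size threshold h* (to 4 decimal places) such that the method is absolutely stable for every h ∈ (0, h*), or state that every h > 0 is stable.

On y'=λy, z=hλ:
  y_{n+1} = y_n + z·[7/10·y_n + 3/10·y_{n+1}] ⇒ (1 − 3/10z)y_{n+1} = (1 + 7/10z)y_n
  R(z) = (1 + 7/10z)/(1 − 3/10z).

Solve |R(x)|<1 on ℝ⁻.
x=-0.72: |R|=0.4079
R=−1: 1+7/10x = −1+3/10x ⇒ -2/5x=2 ⇒ x=2/(-2/5)=-5.0000
Confirm numerically:
  x=-4.196: |R|=0.85762 <1
  x=-3.177: |R|=0.62664 <1
  x=-2.651: |R|=0.47663 <1
  x=-2.040: |R|=0.26551 <1
  x=-5.507: |R|=1.07647 >1
  x=-5.370: |R|=1.05668 >1
  x=-5.311: |R|=1.04797 >1
So |R|<1 on (-5.0000, 0).

(-5.0000,0); λ=-2 ⇒ h* = (5)/2 = 2.5000.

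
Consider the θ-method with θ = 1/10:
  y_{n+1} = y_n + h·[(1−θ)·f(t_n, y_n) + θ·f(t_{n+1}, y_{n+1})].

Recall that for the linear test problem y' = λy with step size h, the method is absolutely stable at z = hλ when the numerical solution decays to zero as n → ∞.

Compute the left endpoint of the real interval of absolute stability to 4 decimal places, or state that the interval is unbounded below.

z* = -2.5000.

Set f=λy, z=hλ:
  y_{n+1} = y_n + z·[9/10·y_n + 1/10·y_{n+1}] ⇒ (1 − 1/10z)y_{n+1} = (1 + 9/10z)y_n
  Hence R(z) = (1 + 9/10z)/(1 − 1/10z).

Need |R(x)|<1, x<0.
x=-1.56: |R|=0.3495
R=−1: 1+9/10x = −1+1/10x ⇒ -4/5x=2 ⇒ x=2/(-4/5)=-2.5000
Confirm numerically:
  x=-2.415: |R|=0.94523 <1
  x=-2.278: |R|=0.85535 <1
  x=-2.276: |R|=0.85402 <1
  x=-1.984: |R|=0.65554 <1
  x=-2.975: |R|=1.29287 >1
  x=-2.690: |R|=1.11978 >1
Interval (-2.5000, 0).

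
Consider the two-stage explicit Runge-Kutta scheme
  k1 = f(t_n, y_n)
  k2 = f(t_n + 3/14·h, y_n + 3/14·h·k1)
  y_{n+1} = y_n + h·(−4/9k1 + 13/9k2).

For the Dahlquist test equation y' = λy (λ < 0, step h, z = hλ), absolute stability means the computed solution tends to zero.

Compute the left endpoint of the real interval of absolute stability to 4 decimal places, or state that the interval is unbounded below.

left endpoint -3.2308.

On y'=λy, z=hλ:
  k1=λy_n ⇒ h·k1=z·y_n;  k2=λ(1+3/14z)y_n ⇒ h·k2=z(1+3/14z)y_n
  y_{n+1}/y_n = 1 − 4/9z + 13/9z(1+3/14z) = 1 + z + 13/42z²
  Hence R(z) = 1 + z + 13/42z².

Find x<0 with |R(x)|<1.
x=-1.75: |R|=0.1979
R=1: x+13/42x²=0 ⇒ x=−42/13=-3.2308; min R=1−1/(4·13/42)=0.1923>−1
Confirm numerically:
  x=-2.734: |R|=0.57961 <1
  x=-1.809: |R|=0.20391 <1
  x=-1.513: |R|=0.19555 <1
  x=-1.483: |R|=0.19773 <1
  x=-3.439: |R|=1.22165 >1
  x=-3.371: |R|=1.14632 >1
So |R|<1 on (-3.2308, 0).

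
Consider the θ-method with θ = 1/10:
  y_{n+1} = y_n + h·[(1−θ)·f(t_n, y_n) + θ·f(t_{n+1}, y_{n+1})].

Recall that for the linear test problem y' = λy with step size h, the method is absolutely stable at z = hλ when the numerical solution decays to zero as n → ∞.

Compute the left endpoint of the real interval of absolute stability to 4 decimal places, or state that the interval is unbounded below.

z* = -2.5000.

Test eqn y'=λy, z=hλ:
  y_{n+1} = y_n + z·[9/10·y_n + 1/10·y_{n+1}] ⇒ (1 − 1/10z)y_{n+1} = (1 + 9/10z)y_n
  Hence R(z) = (1 + 9/10z)/(1 − 1/10z).

Boundary: |R(x)|=1, x<0.
x=-1.66: |R|=0.4237
R=−1: 1+9/10x = −1+1/10x ⇒ -4/5x=2 ⇒ x=2/(-4/5)=-2.5000
Confirm numerically:
  x=-2.201: |R|=0.80395 <1
  x=-1.586: |R|=0.36889 <1
  x=-1.146: |R|=0.02817 <1
  x=-2.758: |R|=1.16178 >1
  x=-2.657: |R|=1.09923 >1
Interval (-2.5000, 0).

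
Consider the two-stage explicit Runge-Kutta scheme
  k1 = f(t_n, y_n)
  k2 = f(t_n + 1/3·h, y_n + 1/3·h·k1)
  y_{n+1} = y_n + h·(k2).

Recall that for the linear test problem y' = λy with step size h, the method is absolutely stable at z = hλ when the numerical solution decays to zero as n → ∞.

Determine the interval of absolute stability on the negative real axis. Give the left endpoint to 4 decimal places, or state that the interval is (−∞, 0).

z∈(-3.0000,0).

On y'=λy, z=hλ:
  k1=λy_n ⇒ h·k1=z·y_n;  k2=λ(1+1/3z)y_n ⇒ h·k2=z(1+1/3z)y_n
  y_{n+1}/y_n = 1 + z(1+1/3z) = 1 + z + 1/3z²
  Hence R(z) = 1 + z + 1/3z².

Find x<0 with |R(x)|<1.
x=-1.15: |R|=0.2908
R=1: x+1/3x²=0 ⇒ x=−3=-3.0000; min R=1−1/(4·1/3)=0.2500>−1
Confirm numerically:
  x=-2.609: |R|=0.65996 <1
  x=-2.573: |R|=0.63378 <1
  x=-2.410: |R|=0.52603 <1
  x=-1.921: |R|=0.30908 <1
  x=-3.520: |R|=1.61013 >1
  x=-3.337: |R|=1.37486 >1
  x=-3.052: |R|=1.05290 >1
Stable set (-3.0000, 0).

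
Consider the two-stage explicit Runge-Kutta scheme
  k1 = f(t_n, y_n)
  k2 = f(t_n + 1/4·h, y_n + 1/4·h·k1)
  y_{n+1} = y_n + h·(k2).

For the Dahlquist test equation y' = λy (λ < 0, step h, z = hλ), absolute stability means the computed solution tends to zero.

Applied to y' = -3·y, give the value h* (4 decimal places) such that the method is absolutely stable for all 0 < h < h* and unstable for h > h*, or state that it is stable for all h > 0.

(-4.0000,0); λ=-3 ⇒ h* = (4)/3 = 1.3333.

Test eqn y'=λy, z=hλ:
  k1=λy_n ⇒ h·k1=z·y_n;  k2=λ(1+1/4z)y_n ⇒ h·k2=z(1+1/4z)y_n
  y_{n+1}/y_n = 1 + z(1+1/4z) = 1 + z + 1/4z²
  R(z) = 1 + z + 1/4z².

Boundary: |R(x)|=1, x<0.
x=-0.86: |R|=0.3249
R=1: x+1/4x²=0 ⇒ x=−4=-4.0000; min R=1−1/(4·1/4)=0.0000>−1
Confirm numerically:
  x=-3.157: |R|=0.33466 <1
  x=-2.349: |R|=0.03045 <1
  x=-2.096: |R|=0.00230 <1
  x=-2.011: |R|=0.00003 <1
  x=-4.361: |R|=1.39358 >1
  x=-4.249: |R|=1.26450 >1
  x=-4.022: |R|=1.02212 >1
Interval (-4.0000, 0).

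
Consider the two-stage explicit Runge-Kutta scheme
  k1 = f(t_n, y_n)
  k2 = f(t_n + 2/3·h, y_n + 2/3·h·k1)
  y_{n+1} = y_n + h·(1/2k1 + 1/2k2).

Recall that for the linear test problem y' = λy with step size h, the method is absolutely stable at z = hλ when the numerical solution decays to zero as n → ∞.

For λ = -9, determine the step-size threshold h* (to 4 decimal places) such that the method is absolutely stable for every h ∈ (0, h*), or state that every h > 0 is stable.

(-3.0000,0); λ=-9 ⇒ h* = (3)/9 = 0.3333.

Test eqn y'=λy, z=hλ:
  k1=λy_n ⇒ h·k1=z·y_n;  k2=λ(1+2/3z)y_n ⇒ h·k2=z(1+2/3z)y_n
  y_{n+1}/y_n = 1 + 1/2z + 1/2z(1+2/3z) = 1 + z + 1/3z²
  so R(z) = 1 + z + 1/3z².

Need |R(x)|<1, x<0.
x=-0.97: |R|=0.3436
R=1: x+1/3x²=0 ⇒ x=−3=-3.0000; min R=1−1/(4·1/3)=0.2500>−1
Confirm numerically:
  x=-2.520: |R|=0.59680 <1
  x=-2.225: |R|=0.42521 <1
  x=-2.215: |R|=0.42041 <1
  x=-3.421: |R|=1.48008 >1
  x=-3.226: |R|=1.24303 >1
So |R|<1 on (-3.0000, 0).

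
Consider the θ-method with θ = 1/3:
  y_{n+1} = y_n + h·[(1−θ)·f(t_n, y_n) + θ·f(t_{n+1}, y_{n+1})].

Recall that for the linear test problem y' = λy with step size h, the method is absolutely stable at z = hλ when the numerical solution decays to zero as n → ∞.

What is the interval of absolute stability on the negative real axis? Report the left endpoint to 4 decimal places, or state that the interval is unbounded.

On y'=λy, z=hλ:
  y_{n+1} = y_n + z·[2/3·y_n + 1/3·y_{n+1}] ⇒ (1 − 1/3z)y_{n+1} = (1 + 2/3z)y_n
  so R(z) = (1 + 2/3z)/(1 − 1/3z).

Boundary: |R(x)|=1, x<0.
x=-1.36: |R|=0.0642
R=−1: 1+2/3x = −1+1/3x ⇒ -1/3x=2 ⇒ x=2/(-1/3)=-6.0000
Confirm numerically:
  x=-5.843: |R|=0.98225 <1
  x=-4.318: |R|=0.77016 <1
  x=-4.019: |R|=0.71777 <1
  x=-3.993: |R|=0.71300 <1
  x=-6.407: |R|=1.04327 >1
  x=-6.287: |R|=1.03090 >1
  x=-6.258: |R|=1.02787 >1
So |R|<1 on (-6.0000, 0).

(-6.0000, 0).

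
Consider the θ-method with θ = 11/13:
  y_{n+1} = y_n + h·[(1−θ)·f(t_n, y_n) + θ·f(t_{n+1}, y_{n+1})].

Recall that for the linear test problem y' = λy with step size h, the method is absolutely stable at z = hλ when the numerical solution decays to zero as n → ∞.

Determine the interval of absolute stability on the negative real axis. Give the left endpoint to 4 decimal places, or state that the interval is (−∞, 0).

Test eqn y'=λy, z=hλ:
  y_{n+1} = y_n + z·[2/13·y_n + 11/13·y_{n+1}] ⇒ (1 − 11/13z)y_{n+1} = (1 + 2/13z)y_n
  Hence R(z) = (1 + 2/13z)/(1 − 11/13z).

Need |R(x)|<1, x<0.
x=-1.26: |R|=0.3902
x=-2: |R|=0.2571
x=-10: |R|=0.0569
x=-100: |R|=0.1680
θ=11/13≥1/2 ⇒ |1+2/13x|<|1−11/13x| ∀x<0 ⇒ stable on all of ℝ⁻.

(−∞, 0) — no finite endpoint.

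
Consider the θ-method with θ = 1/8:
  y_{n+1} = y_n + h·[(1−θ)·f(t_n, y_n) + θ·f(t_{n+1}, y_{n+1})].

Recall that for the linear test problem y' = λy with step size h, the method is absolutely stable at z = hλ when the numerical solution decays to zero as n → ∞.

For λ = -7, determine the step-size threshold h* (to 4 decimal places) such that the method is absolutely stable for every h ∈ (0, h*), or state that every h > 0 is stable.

(-2.6667,0); λ=-7 ⇒ h* = (8/3)/7 = 0.3810.

Set f=λy, z=hλ:
  y_{n+1} = y_n + z·[7/8·y_n + 1/8·y_{n+1}] ⇒ (1 − 1/8z)y_{n+1} = (1 + 7/8z)y_n
  Hence R(z) = (1 + 7/8z)/(1 − 1/8z).

Solve |R(x)|<1 on ℝ⁻.
x=-1.25: |R|=0.0811
R=−1: 1+7/8x = −1+1/8x ⇒ -3/4x=2 ⇒ x=2/(-3/4)=-2.6667
Confirm numerically:
  x=-2.574: |R|=0.94742 <1
  x=-2.449: |R|=0.87501 <1
  x=-2.405: |R|=0.84911 <1
  x=-1.478: |R|=0.24752 <1
  x=-3.006: |R|=1.18499 >1
  x=-2.794: |R|=1.07078 >1
Stable set (-2.6667, 0).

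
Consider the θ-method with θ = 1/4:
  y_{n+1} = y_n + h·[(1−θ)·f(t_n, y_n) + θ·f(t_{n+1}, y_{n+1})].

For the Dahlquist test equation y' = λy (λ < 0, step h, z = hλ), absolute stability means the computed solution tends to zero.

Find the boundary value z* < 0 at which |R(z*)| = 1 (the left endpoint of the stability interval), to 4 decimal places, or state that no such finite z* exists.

On y'=λy, z=hλ:
  y_{n+1} = y_n + z·[3/4·y_n + 1/4·y_{n+1}] ⇒ (1 − 1/4z)y_{n+1} = (1 + 3/4z)y_n
  Hence R(z) = (1 + 3/4z)/(1 − 1/4z).

Find x<0 with |R(x)|<1.
x=-1.25: |R|=0.0476
R=−1: 1+3/4x = −1+1/4x ⇒ -1/2x=2 ⇒ x=2/(-1/2)=-4.0000
Confirm numerically:
  x=-3.771: |R|=0.94106 <1
  x=-3.107: |R|=0.74870 <1
  x=-2.480: |R|=0.53086 <1
  x=-2.369: |R|=0.48783 <1
  x=-4.326: |R|=1.07831 >1
  x=-4.053: |R|=1.01316 >1
  x=-4.024: |R|=1.00598 >1
So |R|<1 on (-4.0000, 0).

z* = -4.0000.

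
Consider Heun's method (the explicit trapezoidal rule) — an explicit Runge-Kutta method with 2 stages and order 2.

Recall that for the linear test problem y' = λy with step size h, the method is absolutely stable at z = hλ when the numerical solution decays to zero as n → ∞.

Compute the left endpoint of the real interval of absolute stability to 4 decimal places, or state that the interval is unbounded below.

left endpoint -2.0000.

On y'=λy, z=hλ:
  order 2, 2-stage ⇒ R(z)=1+z+z^2/2
  (e.g. R(-1.24)=0.52880, |R|=0.52880)

Find x<0 with |R(x)|<1.
x=-1.24: |R|=0.5288
|R(-2.2)|=1.2200 |R(-1.15)|=0.5112 |R(-1.13)|=0.5085
Bisect:
  x_lo=-2.5658 |R|=1.7259  x_hi=-0.3204 |R|=0.7310
  mid=-1.44310 |R|=0.59817 →hi
  mid=-2.00447 |R|=1.00448 →lo
  mid=-1.72378 |R|=0.76193 →hi
  mid=-1.86413 |R|=0.87336 →hi
  mid=-1.93430 |R|=0.93646 →hi
  mid=-1.96938 |R|=0.96985 →hi
  mid=-1.98692 |R|=0.98701 →hi
  ...
  [-2.00008,-1.99994] ⇒ x*=-2.0000
Interval (-2.0000, 0).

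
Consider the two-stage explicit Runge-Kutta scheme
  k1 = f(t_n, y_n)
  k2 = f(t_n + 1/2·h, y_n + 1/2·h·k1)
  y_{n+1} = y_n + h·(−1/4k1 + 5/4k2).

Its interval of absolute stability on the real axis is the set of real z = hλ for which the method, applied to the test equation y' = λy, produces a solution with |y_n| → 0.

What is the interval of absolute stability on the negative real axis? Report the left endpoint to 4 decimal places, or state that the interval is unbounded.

(-1.6000, 0).

On y'=λy, z=hλ:
  k1=λy_n ⇒ h·k1=z·y_n;  k2=λ(1+1/2z)y_n ⇒ h·k2=z(1+1/2z)y_n
  y_{n+1}/y_n = 1 − 1/4z + 5/4z(1+1/2z) = 1 + z + 5/8z²
  R(z) = 1 + z + 5/8z².

Boundary: |R(x)|=1, x<0.
x=-0.52: |R|=0.6490
R=1: x+5/8x²=0 ⇒ x=−8/5=-1.6000; min R=1−1/(4·5/8)=0.6000>−1
Confirm numerically:
  x=-1.555: |R|=0.95627 <1
  x=-0.984: |R|=0.62116 <1
  x=-0.728: |R|=0.60324 <1
  x=-1.952: |R|=1.42944 >1
  x=-1.806: |R|=1.23252 >1
  x=-1.794: |R|=1.21752 >1
Interval (-1.6000, 0).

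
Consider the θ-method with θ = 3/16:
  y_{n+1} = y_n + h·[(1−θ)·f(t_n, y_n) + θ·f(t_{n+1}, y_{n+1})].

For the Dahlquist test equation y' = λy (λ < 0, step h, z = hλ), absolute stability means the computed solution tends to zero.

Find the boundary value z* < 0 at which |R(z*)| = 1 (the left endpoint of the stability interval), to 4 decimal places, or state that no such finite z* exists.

Set f=λy, z=hλ:
  y_{n+1} = y_n + z·[13/16·y_n + 3/16·y_{n+1}] ⇒ (1 − 3/16z)y_{n+1} = (1 + 13/16z)y_n
  ⇒ R(z) = (1 + 13/16z)/(1 − 3/16z).

Need |R(x)|<1, x<0.
x=-1.13: |R|=0.0676
R=−1: 1+13/16x = −1+3/16x ⇒ -5/8x=2 ⇒ x=2/(-5/8)=-3.2000
Confirm numerically:
  x=-2.882: |R|=0.87097 <1
  x=-2.140: |R|=0.52721 <1
  x=-2.074: |R|=0.49329 <1
  x=-1.843: |R|=0.36969 <1
  x=-3.470: |R|=1.10223 >1
  x=-3.341: |R|=1.05418 >1
  x=-3.303: |R|=1.03975 >1
Stable set (-3.2000, 0).

left endpoint -3.2000.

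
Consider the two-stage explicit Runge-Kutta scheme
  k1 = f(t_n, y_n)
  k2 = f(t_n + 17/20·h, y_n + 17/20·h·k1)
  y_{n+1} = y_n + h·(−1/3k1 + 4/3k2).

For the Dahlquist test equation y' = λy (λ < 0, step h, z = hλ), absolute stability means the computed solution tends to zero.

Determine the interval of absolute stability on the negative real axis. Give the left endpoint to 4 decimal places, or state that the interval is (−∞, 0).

(-0.8824, 0).

With y'=λy (z=hλ):
  k1=λy_n ⇒ h·k1=z·y_n;  k2=λ(1+17/20z)y_n ⇒ h·k2=z(1+17/20z)y_n
  y_{n+1}/y_n = 1 − 1/3z + 4/3z(1+17/20z) = 1 + z + 17/15z²
  ⇒ R(z) = 1 + z + 17/15z².

Solve |R(x)|<1 on ℝ⁻.
x=-1.05: |R|=1.1995
R=1: x+17/15x²=0 ⇒ x=−15/17=-0.8824; min R=1−1/(4·17/15)=0.7794>−1
Confirm numerically:
  x=-0.825: |R|=0.94637 <1
  x=-0.668: |R|=0.83772 <1
  x=-0.413: |R|=0.78031 <1
  x=-1.349: |R|=1.71344 >1
  x=-0.926: |R|=1.04581 >1
Stable set (-0.8824, 0).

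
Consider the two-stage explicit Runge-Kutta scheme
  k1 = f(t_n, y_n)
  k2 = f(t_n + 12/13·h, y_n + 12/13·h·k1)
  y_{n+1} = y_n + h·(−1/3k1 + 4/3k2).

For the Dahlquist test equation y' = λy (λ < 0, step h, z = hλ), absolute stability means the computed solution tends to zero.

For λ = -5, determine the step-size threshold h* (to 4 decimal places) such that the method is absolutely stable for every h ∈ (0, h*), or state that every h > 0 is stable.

(-0.8125,0); λ=-5 ⇒ h* = (13/16)/5 = 0.1625.

On y'=λy, z=hλ:
  k1=λy_n ⇒ h·k1=z·y_n;  k2=λ(1+12/13z)y_n ⇒ h·k2=z(1+12/13z)y_n
  y_{n+1}/y_n = 1 − 1/3z + 4/3z(1+12/13z) = 1 + z + 16/13z²
  ⇒ R(z) = 1 + z + 16/13z².

Boundary: |R(x)|=1, x<0.
x=-1.49: |R|=2.2424
R=1: x+16/13x²=0 ⇒ x=−13/16=-0.8125; min R=1−1/(4·16/13)=0.7969>−1
Confirm numerically:
  x=-0.761: |R|=0.95176 <1
  x=-0.669: |R|=0.88184 <1
  x=-0.365: |R|=0.79897 <1
  x=-1.394: |R|=1.99768 >1
  x=-1.331: |R|=1.84938 >1
  x=-1.224: |R|=1.61991 >1
Interval (-0.8125, 0).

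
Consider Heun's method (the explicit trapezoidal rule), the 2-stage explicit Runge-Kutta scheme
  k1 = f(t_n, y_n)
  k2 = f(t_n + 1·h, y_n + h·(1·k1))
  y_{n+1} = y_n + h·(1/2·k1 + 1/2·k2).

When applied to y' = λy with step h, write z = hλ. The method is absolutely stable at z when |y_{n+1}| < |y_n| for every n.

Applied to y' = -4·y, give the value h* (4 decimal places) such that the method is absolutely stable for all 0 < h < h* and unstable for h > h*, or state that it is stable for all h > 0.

Test eqn y'=λy, z=hλ:
  order 2, 2-stage ⇒ R(z)=1+z+z^2/2
  (e.g. R(-1.27)=0.53645, |R|=0.53645)

Boundary: |R(x)|=1, x<0.
x=-1.27: |R|=0.5364
|R(-2.17)|=1.1845 |R(-1.61)|=0.6861 |R(-1.29)|=0.5421
Bisect:
  x_lo=-2.3598 |R|=1.4246  x_hi=-0.1006 |R|=0.9045
  mid=-1.23020 |R|=0.52650 →hi
  mid=-1.79502 |R|=0.81603 →hi
  mid=-2.07743 |R|=1.08043 →lo
  mid=-1.93623 |R|=0.93826 →hi
  mid=-2.00683 |R|=1.00685 →lo
  mid=-1.97153 |R|=0.97193 →hi
  mid=-1.98918 |R|=0.98924 →hi
  mid=-1.99801 |R|=0.99801 →hi
  mid=-2.00242 |R|=1.00242 →lo
  mid=-2.00021 |R|=1.00021 →lo
  ...
  [-2.00007,-1.99994] ⇒ x*=-2.0000
Interval (-2.0000, 0).

(-2.0000,0); λ=-4 ⇒ h* = 0.5000.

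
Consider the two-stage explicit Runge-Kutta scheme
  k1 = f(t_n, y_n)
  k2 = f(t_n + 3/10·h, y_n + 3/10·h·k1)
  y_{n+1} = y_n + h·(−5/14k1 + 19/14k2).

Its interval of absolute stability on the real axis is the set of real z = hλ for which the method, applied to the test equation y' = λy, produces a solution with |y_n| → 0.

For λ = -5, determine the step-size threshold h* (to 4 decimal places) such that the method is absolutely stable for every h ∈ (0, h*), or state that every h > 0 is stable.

(-2.4561,0); λ=-5 ⇒ h* = (140/57)/5 = 0.4912.

With y'=λy (z=hλ):
  k1=λy_n ⇒ h·k1=z·y_n;  k2=λ(1+3/10z)y_n ⇒ h·k2=z(1+3/10z)y_n
  y_{n+1}/y_n = 1 − 5/14z + 19/14z(1+3/10z) = 1 + z + 57/140z²
  R(z) = 1 + z + 57/140z².

Solve |R(x)|<1 on ℝ⁻.
x=-0.62: |R|=0.5365
R=1: x+57/140x²=0 ⇒ x=−140/57=-2.4561; min R=1−1/(4·57/140)=0.3860>−1
Confirm numerically:
  x=-2.375: |R|=0.92154 <1
  x=-1.500: |R|=0.41607 <1
  x=-1.404: |R|=0.39857 <1
  x=-2.761: |R|=1.34270 >1
  x=-2.554: |R|=1.10176 >1
  x=-2.515: |R|=1.06027 >1
Interval (-2.4561, 0).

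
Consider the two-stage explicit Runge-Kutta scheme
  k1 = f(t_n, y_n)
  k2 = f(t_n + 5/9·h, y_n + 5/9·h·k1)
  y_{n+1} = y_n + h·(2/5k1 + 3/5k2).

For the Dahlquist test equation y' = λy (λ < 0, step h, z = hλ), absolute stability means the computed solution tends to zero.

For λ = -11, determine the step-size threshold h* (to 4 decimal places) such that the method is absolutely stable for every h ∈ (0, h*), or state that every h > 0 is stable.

(-3.0000,0); λ=-11 ⇒ h* = (3)/11 = 0.2727.

Set f=λy, z=hλ:
  k1=λy_n ⇒ h·k1=z·y_n;  k2=λ(1+5/9z)y_n ⇒ h·k2=z(1+5/9z)y_n
  y_{n+1}/y_n = 1 + 2/5z + 3/5z(1+5/9z) = 1 + z + 1/3z²
  Hence R(z) = 1 + z + 1/3z².

Boundary: |R(x)|=1, x<0.
x=-1.34: |R|=0.2585
R=1: x+1/3x²=0 ⇒ x=−3=-3.0000; min R=1−1/(4·1/3)=0.2500>−1
Confirm numerically:
  x=-2.948: |R|=0.94890 <1
  x=-2.904: |R|=0.90707 <1
  x=-2.583: |R|=0.64096 <1
  x=-1.619: |R|=0.25472 <1
  x=-3.580: |R|=1.69213 >1
  x=-3.274: |R|=1.29903 >1
So |R|<1 on (-3.0000, 0).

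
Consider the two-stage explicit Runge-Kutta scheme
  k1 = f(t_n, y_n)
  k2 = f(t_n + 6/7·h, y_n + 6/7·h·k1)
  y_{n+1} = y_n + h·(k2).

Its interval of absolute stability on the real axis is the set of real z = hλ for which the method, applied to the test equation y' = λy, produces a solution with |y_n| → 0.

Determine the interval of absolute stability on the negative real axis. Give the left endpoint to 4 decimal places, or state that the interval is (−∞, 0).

With y'=λy (z=hλ):
  k1=λy_n ⇒ h·k1=z·y_n;  k2=λ(1+6/7z)y_n ⇒ h·k2=z(1+6/7z)y_n
  y_{n+1}/y_n = 1 + z(1+6/7z) = 1 + z + 6/7z²
  R(z) = 1 + z + 6/7z².

Find x<0 with |R(x)|<1.
x=-0.92: |R|=0.8055
R=1: x+6/7x²=0 ⇒ x=−7/6=-1.1667; min R=1−1/(4·6/7)=0.7083>−1
Confirm numerically:
  x=-0.804: |R|=0.75007 <1
  x=-0.587: |R|=0.70834 <1
  x=-0.488: |R|=0.71612 <1
  x=-1.592: |R|=1.58040 >1
  x=-1.508: |R|=1.44120 >1
  x=-1.320: |R|=1.17349 >1
Interval (-1.1667, 0).

(-1.1667, 0).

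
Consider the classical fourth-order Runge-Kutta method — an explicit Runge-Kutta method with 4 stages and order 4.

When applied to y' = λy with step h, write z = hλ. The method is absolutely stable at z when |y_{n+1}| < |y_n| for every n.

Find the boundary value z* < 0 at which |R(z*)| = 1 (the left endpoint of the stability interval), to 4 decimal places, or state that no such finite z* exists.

z* = -2.7853.

Set f=λy, z=hλ:
  order 4, 4-stage ⇒ R(z)=1+z+z^2/2+z^3/6+z^4/24
  (e.g. R(-0.84)=0.43476, |R|=0.43476)

Need |R(x)|<1, x<0.
x=-0.84: |R|=0.4348
|R(-2.48)|=0.6292 |R(-1.71)|=0.2749 |R(-1.31)|=0.2961
Bisect:
  x_lo=-3.1371 |R|=1.6735  x_hi=-0.0643 |R|=0.9377
  mid=-1.60068 |R|=0.27040 →hi
  mid=-2.36888 |R|=0.53347 →hi
  mid=-2.75298 |R|=0.95237 →hi
  mid=-2.94503 |R|=1.26878 →lo
  mid=-2.84901 |R|=1.10038 →lo
  mid=-2.80099 |R|=1.02393 →lo
  mid=-2.77699 |R|=0.98755 →hi
  mid=-2.78899 |R|=1.00559 →lo
  mid=-2.78299 |R|=0.99653 →hi
  ...
  [-2.78543,-2.78524] ⇒ x*=-2.7853
So |R|<1 on (-2.7853, 0).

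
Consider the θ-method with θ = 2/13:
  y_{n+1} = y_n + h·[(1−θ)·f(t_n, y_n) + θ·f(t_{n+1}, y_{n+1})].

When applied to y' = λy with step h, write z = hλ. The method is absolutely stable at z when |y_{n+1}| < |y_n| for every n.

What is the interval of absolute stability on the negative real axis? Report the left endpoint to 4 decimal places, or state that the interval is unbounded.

Set f=λy, z=hλ:
  y_{n+1} = y_n + z·[11/13·y_n + 2/13·y_{n+1}] ⇒ (1 − 2/13z)y_{n+1} = (1 + 11/13z)y_n
  Hence R(z) = (1 + 11/13z)/(1 − 2/13z).

Find x<0 with |R(x)|<1.
x=-0.5: |R|=0.5357
R=−1: 1+11/13x = −1+2/13x ⇒ -9/13x=2 ⇒ x=2/(-9/13)=-2.8889
Confirm numerically:
  x=-2.761: |R|=0.93786 <1
  x=-1.626: |R|=0.30064 <1
  x=-1.209: |R|=0.01939 <1
  x=-3.352: |R|=1.21153 >1
  x=-3.077: |R|=1.08839 >1
Interval (-2.8889, 0).

(-2.8889, 0).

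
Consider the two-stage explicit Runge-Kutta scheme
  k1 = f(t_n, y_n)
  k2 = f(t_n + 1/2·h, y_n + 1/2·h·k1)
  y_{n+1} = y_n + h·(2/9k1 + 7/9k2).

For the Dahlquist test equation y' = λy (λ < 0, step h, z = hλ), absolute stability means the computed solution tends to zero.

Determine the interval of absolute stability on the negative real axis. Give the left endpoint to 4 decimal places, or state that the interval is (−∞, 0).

With y'=λy (z=hλ):
  k1=λy_n ⇒ h·k1=z·y_n;  k2=λ(1+1/2z)y_n ⇒ h·k2=z(1+1/2z)y_n
  y_{n+1}/y_n = 1 + 2/9z + 7/9z(1+1/2z) = 1 + z + 7/18z²
  R(z) = 1 + z + 7/18z².

Boundary: |R(x)|=1, x<0.
x=-0.35: |R|=0.6976
R=1: x+7/18x²=0 ⇒ x=−18/7=-2.5714; min R=1−1/(4·7/18)=0.3571>−1
Confirm numerically:
  x=-2.074: |R|=0.59880 <1
  x=-1.954: |R|=0.53082 <1
  x=-1.894: |R|=0.50104 <1
  x=-1.105: |R|=0.36984 <1
  x=-2.760: |R|=1.20240 >1
  x=-2.640: |R|=1.07040 >1
So |R|<1 on (-2.5714, 0).

z∈(-2.5714,0).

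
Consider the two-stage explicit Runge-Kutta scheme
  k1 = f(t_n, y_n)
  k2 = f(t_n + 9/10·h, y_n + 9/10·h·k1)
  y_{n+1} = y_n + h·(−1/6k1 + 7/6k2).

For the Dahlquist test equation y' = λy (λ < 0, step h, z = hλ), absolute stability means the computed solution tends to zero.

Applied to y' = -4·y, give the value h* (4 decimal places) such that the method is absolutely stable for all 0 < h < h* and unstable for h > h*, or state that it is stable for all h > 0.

With y'=λy (z=hλ):
  k1=λy_n ⇒ h·k1=z·y_n;  k2=λ(1+9/10z)y_n ⇒ h·k2=z(1+9/10z)y_n
  y_{n+1}/y_n = 1 − 1/6z + 7/6z(1+9/10z) = 1 + z + 21/20z²
  R(z) = 1 + z + 21/20z².

Boundary: |R(x)|=1, x<0.
x=-1.69: |R|=2.3089
R=1: x+21/20x²=0 ⇒ x=−20/21=-0.9524; min R=1−1/(4·21/20)=0.7619>−1
Confirm numerically:
  x=-0.721: |R|=0.82483 <1
  x=-0.686: |R|=0.80813 <1
  x=-0.667: |R|=0.80013 <1
  x=-0.591: |R|=0.77575 <1
  x=-1.478: |R|=1.81571 >1
  x=-1.170: |R|=1.26734 >1
Interval (-0.9524, 0).

(-0.9524,0); λ=-4 ⇒ h* = (20/21)/4 = 0.2381.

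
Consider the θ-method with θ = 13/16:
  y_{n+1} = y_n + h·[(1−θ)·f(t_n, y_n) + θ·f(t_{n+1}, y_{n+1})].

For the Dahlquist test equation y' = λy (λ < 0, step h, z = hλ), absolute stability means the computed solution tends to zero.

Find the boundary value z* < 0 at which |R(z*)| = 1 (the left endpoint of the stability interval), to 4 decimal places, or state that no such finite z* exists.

unbounded; (−∞, 0).

Test eqn y'=λy, z=hλ:
  y_{n+1} = y_n + z·[3/16·y_n + 13/16·y_{n+1}] ⇒ (1 − 13/16z)y_{n+1} = (1 + 3/16z)y_n
  ⇒ R(z) = (1 + 3/16z)/(1 − 13/16z).

Solve |R(x)|<1 on ℝ⁻.
x=-1.71: |R|=0.2843
x=-2: |R|=0.2381
x=-10: |R|=0.0959
x=-100: |R|=0.2158
θ=13/16≥1/2 ⇒ |1+3/16x|<|1−13/16x| ∀x<0 ⇒ stable on all of ℝ⁻.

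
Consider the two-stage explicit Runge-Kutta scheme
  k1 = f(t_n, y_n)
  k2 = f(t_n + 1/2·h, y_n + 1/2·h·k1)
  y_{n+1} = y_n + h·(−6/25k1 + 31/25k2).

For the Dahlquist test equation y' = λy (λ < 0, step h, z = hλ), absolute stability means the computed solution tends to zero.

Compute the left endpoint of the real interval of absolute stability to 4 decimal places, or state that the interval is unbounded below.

Test eqn y'=λy, z=hλ:
  k1=λy_n ⇒ h·k1=z·y_n;  k2=λ(1+1/2z)y_n ⇒ h·k2=z(1+1/2z)y_n
  y_{n+1}/y_n = 1 − 6/25z + 31/25z(1+1/2z) = 1 + z + 31/50z²
  so R(z) = 1 + z + 31/50z².

Solve |R(x)|<1 on ℝ⁻.
x=-0.7: |R|=0.6038
R=1: x+31/50x²=0 ⇒ x=−50/31=-1.6129; min R=1−1/(4·31/50)=0.5968>−1
Confirm numerically:
  x=-1.522: |R|=0.91422 <1
  x=-1.201: |R|=0.69329 <1
  x=-0.913: |R|=0.60381 <1
  x=-0.710: |R|=0.60254 <1
  x=-2.106: |R|=1.64385 >1
  x=-1.939: |R|=1.39203 >1
  x=-1.806: |R|=1.21621 >1
So |R|<1 on (-1.6129, 0).

z* = -1.6129.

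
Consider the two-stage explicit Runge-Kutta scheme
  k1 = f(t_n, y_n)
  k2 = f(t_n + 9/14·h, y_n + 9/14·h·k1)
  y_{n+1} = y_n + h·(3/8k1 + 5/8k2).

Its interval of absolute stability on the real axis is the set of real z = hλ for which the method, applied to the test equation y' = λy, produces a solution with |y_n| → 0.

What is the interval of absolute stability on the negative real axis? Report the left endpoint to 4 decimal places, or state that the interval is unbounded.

With y'=λy (z=hλ):
  k1=λy_n ⇒ h·k1=z·y_n;  k2=λ(1+9/14z)y_n ⇒ h·k2=z(1+9/14z)y_n
  y_{n+1}/y_n = 1 + 3/8z + 5/8z(1+9/14z) = 1 + z + 45/112z²
  so R(z) = 1 + z + 45/112z².

Need |R(x)|<1, x<0.
x=-0.6: |R|=0.5446
R=1: x+45/112x²=0 ⇒ x=−112/45=-2.4889; min R=1−1/(4·45/112)=0.3778>−1
Confirm numerically:
  x=-1.873: |R|=0.53652 <1
  x=-1.847: |R|=0.52366 <1
  x=-1.816: |R|=0.50903 <1
  x=-1.600: |R|=0.42857 <1
  x=-2.886: |R|=1.46047 >1
  x=-2.862: |R|=1.42904 >1
  x=-2.689: |R|=1.21620 >1
So |R|<1 on (-2.4889, 0).

z∈(-2.4889,0).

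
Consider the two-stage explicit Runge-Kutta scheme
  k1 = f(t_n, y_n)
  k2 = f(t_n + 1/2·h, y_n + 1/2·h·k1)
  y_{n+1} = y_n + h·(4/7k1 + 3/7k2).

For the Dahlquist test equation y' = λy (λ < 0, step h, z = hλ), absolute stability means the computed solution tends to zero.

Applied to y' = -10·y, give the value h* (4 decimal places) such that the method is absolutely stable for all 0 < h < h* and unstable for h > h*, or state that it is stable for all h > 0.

(-4.6667,0); λ=-10 ⇒ h* = (14/3)/10 = 0.4667.

With y'=λy (z=hλ):
  k1=λy_n ⇒ h·k1=z·y_n;  k2=λ(1+1/2z)y_n ⇒ h·k2=z(1+1/2z)y_n
  y_{n+1}/y_n = 1 + 4/7z + 3/7z(1+1/2z) = 1 + z + 3/14z²
  Hence R(z) = 1 + z + 3/14z².

Boundary: |R(x)|=1, x<0.
x=-1.4: |R|=0.0200
R=1: x+3/14x²=0 ⇒ x=−14/3=-4.6667; min R=1−1/(4·3/14)=-0.1667>−1
Confirm numerically:
  x=-4.379: |R|=0.73007 <1
  x=-3.538: |R|=0.14431 <1
  x=-3.129: |R|=0.03101 <1
  x=-5.057: |R|=1.42298 >1
  x=-4.733: |R|=1.06728 >1
Interval (-4.6667, 0).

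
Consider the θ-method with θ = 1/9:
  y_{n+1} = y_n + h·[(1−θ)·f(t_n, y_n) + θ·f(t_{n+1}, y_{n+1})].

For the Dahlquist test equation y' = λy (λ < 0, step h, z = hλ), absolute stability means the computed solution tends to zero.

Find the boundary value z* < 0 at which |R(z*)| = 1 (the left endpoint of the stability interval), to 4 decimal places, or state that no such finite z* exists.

z* = -2.5714.

With y'=λy (z=hλ):
  y_{n+1} = y_n + z·[8/9·y_n + 1/9·y_{n+1}] ⇒ (1 − 1/9z)y_{n+1} = (1 + 8/9z)y_n
  ⇒ R(z) = (1 + 8/9z)/(1 − 1/9z).

Find x<0 with |R(x)|<1.
x=-0.53: |R|=0.4995
R=−1: 1+8/9x = −1+1/9x ⇒ -7/9x=2 ⇒ x=2/(-7/9)=-2.5714
Confirm numerically:
  x=-2.547: |R|=0.98519 <1
  x=-2.399: |R|=0.89411 <1
  x=-2.213: |R|=0.77624 <1
  x=-1.141: |R|=0.01262 <1
  x=-2.773: |R|=1.11985 >1
  x=-2.622: |R|=1.03046 >1
So |R|<1 on (-2.5714, 0).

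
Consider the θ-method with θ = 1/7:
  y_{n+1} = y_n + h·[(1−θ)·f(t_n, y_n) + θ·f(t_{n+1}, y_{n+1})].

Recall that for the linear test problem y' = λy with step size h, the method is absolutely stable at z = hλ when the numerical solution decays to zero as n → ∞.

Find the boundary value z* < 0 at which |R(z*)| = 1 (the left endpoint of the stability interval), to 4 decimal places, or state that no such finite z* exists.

Test eqn y'=λy, z=hλ:
  y_{n+1} = y_n + z·[6/7·y_n + 1/7·y_{n+1}] ⇒ (1 − 1/7z)y_{n+1} = (1 + 6/7z)y_n
  ⇒ R(z) = (1 + 6/7z)/(1 − 1/7z).

Boundary: |R(x)|=1, x<0.
x=-1.79: |R|=0.4255
R=−1: 1+6/7x = −1+1/7x ⇒ -5/7x=2 ⇒ x=2/(-5/7)=-2.8000
Confirm numerically:
  x=-2.561: |R|=0.87501 <1
  x=-2.438: |R|=0.80822 <1
  x=-1.725: |R|=0.38395 <1
  x=-3.371: |R|=1.27529 >1
  x=-3.034: |R|=1.11660 >1
  x=-2.995: |R|=1.09755 >1
Stable set (-2.8000, 0).

z* = -2.8000.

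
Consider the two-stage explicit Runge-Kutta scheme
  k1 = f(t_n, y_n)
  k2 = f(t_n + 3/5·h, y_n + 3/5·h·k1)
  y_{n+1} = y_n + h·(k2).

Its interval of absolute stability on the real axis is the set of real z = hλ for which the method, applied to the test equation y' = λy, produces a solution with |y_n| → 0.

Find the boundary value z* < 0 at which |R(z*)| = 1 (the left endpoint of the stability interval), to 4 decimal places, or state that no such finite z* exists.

left endpoint -1.6667.

On y'=λy, z=hλ:
  k1=λy_n ⇒ h·k1=z·y_n;  k2=λ(1+3/5z)y_n ⇒ h·k2=z(1+3/5z)y_n
  y_{n+1}/y_n = 1 + z(1+3/5z) = 1 + z + 3/5z²
  Hence R(z) = 1 + z + 3/5z².

Boundary: |R(x)|=1, x<0.
x=-0.5: |R|=0.6500
R=1: x+3/5x²=0 ⇒ x=−5/3=-1.6667; min R=1−1/(4·3/5)=0.5833>−1
Confirm numerically:
  x=-1.626: |R|=0.96033 <1
  x=-1.293: |R|=0.71011 <1
  x=-1.167: |R|=0.65013 <1
  x=-2.141: |R|=1.60933 >1
  x=-1.687: |R|=1.02058 >1
Stable set (-1.6667, 0).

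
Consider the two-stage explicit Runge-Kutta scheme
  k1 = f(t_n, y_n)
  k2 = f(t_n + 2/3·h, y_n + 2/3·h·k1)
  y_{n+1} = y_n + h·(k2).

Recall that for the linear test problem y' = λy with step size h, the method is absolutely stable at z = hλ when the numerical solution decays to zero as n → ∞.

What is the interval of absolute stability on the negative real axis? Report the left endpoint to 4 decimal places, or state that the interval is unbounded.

z∈(-1.5000,0).

Test eqn y'=λy, z=hλ:
  k1=λy_n ⇒ h·k1=z·y_n;  k2=λ(1+2/3z)y_n ⇒ h·k2=z(1+2/3z)y_n
  y_{n+1}/y_n = 1 + z(1+2/3z) = 1 + z + 2/3z²
  R(z) = 1 + z + 2/3z².

Find x<0 with |R(x)|<1.
x=-0.3: |R|=0.7600
R=1: x+2/3x²=0 ⇒ x=−3/2=-1.5000; min R=1−1/(4·2/3)=0.6250>−1
Confirm numerically:
  x=-1.375: |R|=0.88542 <1
  x=-0.769: |R|=0.62524 <1
  x=-0.665: |R|=0.62982 <1
  x=-1.621: |R|=1.13076 >1
  x=-1.529: |R|=1.02956 >1
Stable set (-1.5000, 0).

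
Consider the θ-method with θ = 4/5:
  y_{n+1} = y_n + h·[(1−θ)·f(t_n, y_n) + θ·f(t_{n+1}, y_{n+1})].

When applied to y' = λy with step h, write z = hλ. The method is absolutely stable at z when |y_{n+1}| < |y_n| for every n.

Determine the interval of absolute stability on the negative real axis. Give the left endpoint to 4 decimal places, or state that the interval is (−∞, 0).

interval (−∞, 0).

Test eqn y'=λy, z=hλ:
  y_{n+1} = y_n + z·[1/5·y_n + 4/5·y_{n+1}] ⇒ (1 − 4/5z)y_{n+1} = (1 + 1/5z)y_n
  R(z) = (1 + 1/5z)/(1 − 4/5z).

Boundary: |R(x)|=1, x<0.
x=-0.78: |R|=0.5197
x=-2: |R|=0.2308
x=-10: |R|=0.1111
x=-100: |R|=0.2346
θ=4/5≥1/2 ⇒ |1+1/5x|<|1−4/5x| ∀x<0 ⇒ interval (−∞,0).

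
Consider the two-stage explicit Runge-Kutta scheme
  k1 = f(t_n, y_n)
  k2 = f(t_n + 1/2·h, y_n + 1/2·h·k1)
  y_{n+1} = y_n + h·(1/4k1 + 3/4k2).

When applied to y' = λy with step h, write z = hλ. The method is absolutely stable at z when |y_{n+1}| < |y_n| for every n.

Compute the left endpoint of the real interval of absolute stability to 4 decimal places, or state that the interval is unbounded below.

On y'=λy, z=hλ:
  k1=λy_n ⇒ h·k1=z·y_n;  k2=λ(1+1/2z)y_n ⇒ h·k2=z(1+1/2z)y_n
  y_{n+1}/y_n = 1 + 1/4z + 3/4z(1+1/2z) = 1 + z + 3/8z²
  R(z) = 1 + z + 3/8z².

Boundary: |R(x)|=1, x<0.
x=-0.65: |R|=0.5084
R=1: x+3/8x²=0 ⇒ x=−8/3=-2.6667; min R=1−1/(4·3/8)=0.3333>−1
Confirm numerically:
  x=-2.187: |R|=0.60661 <1
  x=-1.683: |R|=0.37918 <1
  x=-1.620: |R|=0.36415 <1
  x=-3.072: |R|=1.46694 >1
  x=-2.945: |R|=1.30738 >1
Interval (-2.6667, 0).

left endpoint -2.6667.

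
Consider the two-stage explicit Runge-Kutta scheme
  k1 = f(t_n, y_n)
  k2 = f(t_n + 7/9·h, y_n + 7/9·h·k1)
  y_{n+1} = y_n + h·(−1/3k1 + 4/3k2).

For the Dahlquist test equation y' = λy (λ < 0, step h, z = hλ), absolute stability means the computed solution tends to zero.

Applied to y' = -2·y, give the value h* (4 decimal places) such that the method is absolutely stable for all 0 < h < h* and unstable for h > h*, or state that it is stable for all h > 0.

With y'=λy (z=hλ):
  k1=λy_n ⇒ h·k1=z·y_n;  k2=λ(1+7/9z)y_n ⇒ h·k2=z(1+7/9z)y_n
  y_{n+1}/y_n = 1 − 1/3z + 4/3z(1+7/9z) = 1 + z + 28/27z²
  ⇒ R(z) = 1 + z + 28/27z².

Boundary: |R(x)|=1, x<0.
x=-0.44: |R|=0.7608
R=1: x+28/27x²=0 ⇒ x=−27/28=-0.9643; min R=1−1/(4·28/27)=0.7589>−1
Confirm numerically:
  x=-0.835: |R|=0.88805 <1
  x=-0.546: |R|=0.76316 <1
  x=-0.504: |R|=0.75942 <1
  x=-1.221: |R|=1.32506 >1
  x=-1.032: |R|=1.07247 >1
  x=-1.005: |R|=1.04243 >1
Interval (-0.9643, 0).

(-0.9643,0); λ=-2 ⇒ h* = (27/28)/2 = 0.4821.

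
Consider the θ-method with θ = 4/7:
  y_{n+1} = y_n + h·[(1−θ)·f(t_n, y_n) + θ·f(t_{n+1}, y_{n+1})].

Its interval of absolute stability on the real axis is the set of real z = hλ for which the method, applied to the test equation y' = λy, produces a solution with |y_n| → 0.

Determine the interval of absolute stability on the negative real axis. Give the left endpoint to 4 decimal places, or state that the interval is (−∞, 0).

Test eqn y'=λy, z=hλ:
  y_{n+1} = y_n + z·[3/7·y_n + 4/7·y_{n+1}] ⇒ (1 − 4/7z)y_{n+1} = (1 + 3/7z)y_n
  Hence R(z) = (1 + 3/7z)/(1 − 4/7z).

Find x<0 with |R(x)|<1.
x=-1.35: |R|=0.2379
x=-2: |R|=0.0667
x=-10: |R|=0.4894
x=-100: |R|=0.7199
θ=4/7≥1/2 ⇒ |1+3/7x|<|1−4/7x| ∀x<0 ⇒ unbounded interval.

interval (−∞, 0).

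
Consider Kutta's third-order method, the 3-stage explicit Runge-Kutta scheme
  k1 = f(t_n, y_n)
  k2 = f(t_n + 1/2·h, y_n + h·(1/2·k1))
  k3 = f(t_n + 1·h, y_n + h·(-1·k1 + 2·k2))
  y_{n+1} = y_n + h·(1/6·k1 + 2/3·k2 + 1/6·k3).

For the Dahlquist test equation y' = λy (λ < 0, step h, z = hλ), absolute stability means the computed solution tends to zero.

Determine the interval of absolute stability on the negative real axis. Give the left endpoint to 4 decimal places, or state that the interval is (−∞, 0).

On y'=λy, z=hλ:
  order 3, 3-stage ⇒ R(z)=1+z+z^2/2+z^3/6
  (e.g. R(-1.38)=0.13419, |R|=0.13419)

Find x<0 with |R(x)|<1.
x=-1.38: |R|=0.1342
|R(-2.86)|=1.6691 |R(-2.43)|=0.8690 |R(-2.26)|=0.6301
Bisect:
  x_lo=-3.1783 |R|=2.4784  x_hi=-0.1820 |R|=0.8335
  mid=-1.68015 |R|=0.05918 →hi
  mid=-2.42920 |R|=0.86782 →hi
  mid=-2.80373 |R|=1.54659 →lo
  mid=-2.61647 |R|=1.17886 →lo
  mid=-2.52284 |R|=1.01667 →lo
  mid=-2.47602 |R|=0.94063 →hi
  mid=-2.49943 |R|=0.97824 →hi
  ...
  [-2.51278,-2.51259] ⇒ x*=-2.5127
So |R|<1 on (-2.5127, 0).

(-2.5127, 0).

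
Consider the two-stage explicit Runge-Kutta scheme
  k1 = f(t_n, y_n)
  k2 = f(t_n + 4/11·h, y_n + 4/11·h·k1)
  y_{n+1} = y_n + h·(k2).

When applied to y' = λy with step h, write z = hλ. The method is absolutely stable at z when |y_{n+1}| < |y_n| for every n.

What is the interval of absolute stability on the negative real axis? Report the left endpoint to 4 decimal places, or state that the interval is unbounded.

Test eqn y'=λy, z=hλ:
  k1=λy_n ⇒ h·k1=z·y_n;  k2=λ(1+4/11z)y_n ⇒ h·k2=z(1+4/11z)y_n
  y_{n+1}/y_n = 1 + z(1+4/11z) = 1 + z + 4/11z²
  ⇒ R(z) = 1 + z + 4/11z².

Need |R(x)|<1, x<0.
x=-0.62: |R|=0.5198
R=1: x+4/11x²=0 ⇒ x=−11/4=-2.7500; min R=1−1/(4·4/11)=0.3125>−1
Confirm numerically:
  x=-2.624: |R|=0.87977 <1
  x=-2.555: |R|=0.81883 <1
  x=-1.864: |R|=0.39945 <1
  x=-3.270: |R|=1.61833 >1
  x=-2.992: |R|=1.26330 >1
Interval (-2.7500, 0).

(-2.7500, 0).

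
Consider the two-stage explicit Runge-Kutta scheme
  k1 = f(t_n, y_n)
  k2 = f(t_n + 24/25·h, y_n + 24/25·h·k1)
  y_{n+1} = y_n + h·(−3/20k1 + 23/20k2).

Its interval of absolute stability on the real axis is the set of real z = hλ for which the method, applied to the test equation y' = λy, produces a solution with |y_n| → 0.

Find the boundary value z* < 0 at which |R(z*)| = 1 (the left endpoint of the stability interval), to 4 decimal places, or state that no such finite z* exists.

Test eqn y'=λy, z=hλ:
  k1=λy_n ⇒ h·k1=z·y_n;  k2=λ(1+24/25z)y_n ⇒ h·k2=z(1+24/25z)y_n
  y_{n+1}/y_n = 1 − 3/20z + 23/20z(1+24/25z) = 1 + z + 138/125z²
  so R(z) = 1 + z + 138/125z².

Boundary: |R(x)|=1, x<0.
x=-0.59: |R|=0.7943
R=1: x+138/125x²=0 ⇒ x=−125/138=-0.9058; min R=1−1/(4·138/125)=0.7736>−1
Confirm numerically:
  x=-0.842: |R|=0.94070 <1
  x=-0.580: |R|=0.79139 <1
  x=-0.434: |R|=0.77395 <1
  x=-0.430: |R|=0.77413 <1
  x=-1.502: |R|=1.98863 >1
  x=-0.937: |R|=1.03228 >1
So |R|<1 on (-0.9058, 0).

left endpoint -0.9058.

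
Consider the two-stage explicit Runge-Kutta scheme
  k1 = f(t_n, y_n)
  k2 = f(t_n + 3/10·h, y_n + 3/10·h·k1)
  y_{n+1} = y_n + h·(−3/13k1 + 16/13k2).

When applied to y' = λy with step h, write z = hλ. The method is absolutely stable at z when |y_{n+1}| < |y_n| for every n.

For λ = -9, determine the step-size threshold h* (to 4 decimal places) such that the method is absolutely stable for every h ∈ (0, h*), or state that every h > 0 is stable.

(-2.7083,0); λ=-9 ⇒ h* = (65/24)/9 = 0.3009.

Set f=λy, z=hλ:
  k1=λy_n ⇒ h·k1=z·y_n;  k2=λ(1+3/10z)y_n ⇒ h·k2=z(1+3/10z)y_n
  y_{n+1}/y_n = 1 − 3/13z + 16/13z(1+3/10z) = 1 + z + 24/65z²
  so R(z) = 1 + z + 24/65z².

Find x<0 with |R(x)|<1.
x=-0.9: |R|=0.3991
R=1: x+24/65x²=0 ⇒ x=−65/24=-2.7083; min R=1−1/(4·24/65)=0.3229>−1
Confirm numerically:
  x=-2.443: |R|=0.76066 <1
  x=-2.123: |R|=0.54117 <1
  x=-1.874: |R|=0.42269 <1
  x=-1.096: |R|=0.34753 <1
  x=-3.194: |R|=1.57276 >1
  x=-2.764: |R|=1.05681 >1
So |R|<1 on (-2.7083, 0).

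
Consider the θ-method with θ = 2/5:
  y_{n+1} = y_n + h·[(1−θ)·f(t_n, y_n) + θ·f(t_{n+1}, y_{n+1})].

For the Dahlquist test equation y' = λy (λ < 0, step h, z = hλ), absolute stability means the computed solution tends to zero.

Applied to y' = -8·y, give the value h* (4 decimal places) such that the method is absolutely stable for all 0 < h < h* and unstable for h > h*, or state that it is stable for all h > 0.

With y'=λy (z=hλ):
  y_{n+1} = y_n + z·[3/5·y_n + 2/5·y_{n+1}] ⇒ (1 − 2/5z)y_{n+1} = (1 + 3/5z)y_n
  Hence R(z) = (1 + 3/5z)/(1 − 2/5z).

Boundary: |R(x)|=1, x<0.
x=-0.35: |R|=0.6930
R=−1: 1+3/5x = −1+2/5x ⇒ -1/5x=2 ⇒ x=2/(-1/5)=-10.0000
Confirm numerically:
  x=-7.533: |R|=0.87706 <1
  x=-7.399: |R|=0.86862 <1
  x=-5.785: |R|=0.74562 <1
  x=-5.221: |R|=0.69052 <1
  x=-10.542: |R|=1.02078 >1
  x=-10.451: |R|=1.01741 >1
So |R|<1 on (-10.0000, 0).

(-10.0000,0); λ=-8 ⇒ h* = (10)/8 = 1.2500.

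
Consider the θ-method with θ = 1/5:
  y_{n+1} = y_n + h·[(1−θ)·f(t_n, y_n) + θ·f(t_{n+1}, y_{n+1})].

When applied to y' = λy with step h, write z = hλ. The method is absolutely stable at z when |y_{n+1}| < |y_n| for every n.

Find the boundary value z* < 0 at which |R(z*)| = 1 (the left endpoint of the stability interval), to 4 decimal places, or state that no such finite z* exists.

With y'=λy (z=hλ):
  y_{n+1} = y_n + z·[4/5·y_n + 1/5·y_{n+1}] ⇒ (1 − 1/5z)y_{n+1} = (1 + 4/5z)y_n
  Hence R(z) = (1 + 4/5z)/(1 − 1/5z).

Find x<0 with |R(x)|<1.
x=-0.82: |R|=0.2955
R=−1: 1+4/5x = −1+1/5x ⇒ -3/5x=2 ⇒ x=2/(-3/5)=-3.3333
Confirm numerically:
  x=-3.263: |R|=0.97446 <1
  x=-2.189: |R|=0.52246 <1
  x=-1.857: |R|=0.35409 <1
  x=-1.562: |R|=0.19019 <1
  x=-3.740: |R|=1.13959 >1
  x=-3.654: |R|=1.11116 >1
  x=-3.439: |R|=1.03756 >1
Interval (-3.3333, 0).

left endpoint -3.3333.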